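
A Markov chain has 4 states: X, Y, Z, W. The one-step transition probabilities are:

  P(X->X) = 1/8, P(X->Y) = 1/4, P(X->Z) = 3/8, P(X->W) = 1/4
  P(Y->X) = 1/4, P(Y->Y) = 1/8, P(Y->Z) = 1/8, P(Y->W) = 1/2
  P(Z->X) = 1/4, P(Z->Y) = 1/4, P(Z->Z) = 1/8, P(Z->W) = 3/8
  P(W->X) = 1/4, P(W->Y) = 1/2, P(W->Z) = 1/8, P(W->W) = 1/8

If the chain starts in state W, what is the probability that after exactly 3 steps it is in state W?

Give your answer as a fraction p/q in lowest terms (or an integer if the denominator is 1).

Answer: 9/32

Derivation:
Computing P^3 by repeated multiplication:
P^1 =
  X: [1/8, 1/4, 3/8, 1/4]
  Y: [1/4, 1/8, 1/8, 1/2]
  Z: [1/4, 1/4, 1/8, 3/8]
  W: [1/4, 1/2, 1/8, 1/8]
P^2 =
  X: [15/64, 9/32, 5/32, 21/64]
  Y: [7/32, 23/64, 3/16, 15/64]
  Z: [7/32, 5/16, 3/16, 9/32]
  W: [7/32, 7/32, 3/16, 3/8]
P^3 =
  X: [113/512, 19/64, 47/256, 153/512]
  Y: [57/256, 135/512, 23/128, 171/512]
  Z: [57/256, 9/32, 23/128, 81/256]
  W: [57/256, 81/256, 23/128, 9/32]

(P^3)[W -> W] = 9/32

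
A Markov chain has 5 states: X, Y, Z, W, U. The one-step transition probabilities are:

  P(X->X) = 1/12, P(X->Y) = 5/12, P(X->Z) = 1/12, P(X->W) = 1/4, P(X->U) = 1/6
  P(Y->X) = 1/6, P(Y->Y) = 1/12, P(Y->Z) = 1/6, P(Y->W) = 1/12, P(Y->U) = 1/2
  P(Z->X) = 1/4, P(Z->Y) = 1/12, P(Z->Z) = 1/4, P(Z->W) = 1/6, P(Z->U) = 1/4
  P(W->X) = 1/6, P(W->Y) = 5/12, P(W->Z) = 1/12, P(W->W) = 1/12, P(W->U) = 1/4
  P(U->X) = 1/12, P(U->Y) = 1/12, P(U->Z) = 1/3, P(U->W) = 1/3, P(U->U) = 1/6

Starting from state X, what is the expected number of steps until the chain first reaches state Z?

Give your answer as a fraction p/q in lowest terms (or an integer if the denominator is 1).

Answer: 34656/5897

Derivation:
Let h_i = expected steps to first reach Z from state i.
Boundary: h_Z = 0.
First-step equations for the other states:
  h_X = 1 + 1/12*h_X + 5/12*h_Y + 1/12*h_Z + 1/4*h_W + 1/6*h_U
  h_Y = 1 + 1/6*h_X + 1/12*h_Y + 1/6*h_Z + 1/12*h_W + 1/2*h_U
  h_W = 1 + 1/6*h_X + 5/12*h_Y + 1/12*h_Z + 1/12*h_W + 1/4*h_U
  h_U = 1 + 1/12*h_X + 1/12*h_Y + 1/3*h_Z + 1/3*h_W + 1/6*h_U

Substituting h_Z = 0 and rearranging gives the linear system (I - Q) h = 1:
  [11/12, -5/12, -1/4, -1/6] . (h_X, h_Y, h_W, h_U) = 1
  [-1/6, 11/12, -1/12, -1/2] . (h_X, h_Y, h_W, h_U) = 1
  [-1/6, -5/12, 11/12, -1/4] . (h_X, h_Y, h_W, h_U) = 1
  [-1/12, -1/12, -1/3, 5/6] . (h_X, h_Y, h_W, h_U) = 1

Solving yields:
  h_X = 34656/5897
  h_Y = 30708/5897
  h_W = 34128/5897
  h_U = 27264/5897

Starting state is X, so the expected hitting time is h_X = 34656/5897.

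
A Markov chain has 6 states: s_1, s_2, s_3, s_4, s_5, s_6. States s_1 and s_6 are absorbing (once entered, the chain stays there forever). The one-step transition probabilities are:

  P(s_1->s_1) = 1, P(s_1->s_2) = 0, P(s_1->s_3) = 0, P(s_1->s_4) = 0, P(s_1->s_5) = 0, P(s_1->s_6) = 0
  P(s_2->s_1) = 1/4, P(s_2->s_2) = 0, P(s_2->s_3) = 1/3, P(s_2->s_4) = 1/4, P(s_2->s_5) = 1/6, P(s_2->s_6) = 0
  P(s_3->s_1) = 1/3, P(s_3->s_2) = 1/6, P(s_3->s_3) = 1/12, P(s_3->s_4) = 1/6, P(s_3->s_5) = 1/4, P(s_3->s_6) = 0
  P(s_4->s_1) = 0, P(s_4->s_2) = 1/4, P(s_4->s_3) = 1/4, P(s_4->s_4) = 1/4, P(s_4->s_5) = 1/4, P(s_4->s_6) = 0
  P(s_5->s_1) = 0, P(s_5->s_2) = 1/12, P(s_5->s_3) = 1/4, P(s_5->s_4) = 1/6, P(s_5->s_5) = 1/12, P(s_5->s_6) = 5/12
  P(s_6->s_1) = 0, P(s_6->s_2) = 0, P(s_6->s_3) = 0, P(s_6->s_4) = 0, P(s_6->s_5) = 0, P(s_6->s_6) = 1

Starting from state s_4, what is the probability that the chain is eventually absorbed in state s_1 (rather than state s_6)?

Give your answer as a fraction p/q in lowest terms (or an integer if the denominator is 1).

Let a_i = P(absorbed in s_1 | start in state i).
Boundary conditions: a_s_1 = 1, a_s_6 = 0.
For each transient state i, a_i = sum_j P(i->j) * a_j:
  a_s_2 = 1/4*a_s_1 + 0*a_s_2 + 1/3*a_s_3 + 1/4*a_s_4 + 1/6*a_s_5 + 0*a_s_6
  a_s_3 = 1/3*a_s_1 + 1/6*a_s_2 + 1/12*a_s_3 + 1/6*a_s_4 + 1/4*a_s_5 + 0*a_s_6
  a_s_4 = 0*a_s_1 + 1/4*a_s_2 + 1/4*a_s_3 + 1/4*a_s_4 + 1/4*a_s_5 + 0*a_s_6
  a_s_5 = 0*a_s_1 + 1/12*a_s_2 + 1/4*a_s_3 + 1/6*a_s_4 + 1/12*a_s_5 + 5/12*a_s_6

Substituting a_s_1 = 1 and a_s_6 = 0, rearrange to (I - Q) a = r where r[i] = P(i -> s_1):
  [1, -1/3, -1/4, -1/6] . (a_s_2, a_s_3, a_s_4, a_s_5) = 1/4
  [-1/6, 11/12, -1/6, -1/4] . (a_s_2, a_s_3, a_s_4, a_s_5) = 1/3
  [-1/4, -1/4, 3/4, -1/4] . (a_s_2, a_s_3, a_s_4, a_s_5) = 0
  [-1/12, -1/4, -1/6, 11/12] . (a_s_2, a_s_3, a_s_4, a_s_5) = 0

Solving yields:
  a_s_2 = 398/583
  a_s_3 = 1607/2332
  a_s_4 = 61/106
  a_s_5 = 827/2332

Starting state is s_4, so the absorption probability is a_s_4 = 61/106.

Answer: 61/106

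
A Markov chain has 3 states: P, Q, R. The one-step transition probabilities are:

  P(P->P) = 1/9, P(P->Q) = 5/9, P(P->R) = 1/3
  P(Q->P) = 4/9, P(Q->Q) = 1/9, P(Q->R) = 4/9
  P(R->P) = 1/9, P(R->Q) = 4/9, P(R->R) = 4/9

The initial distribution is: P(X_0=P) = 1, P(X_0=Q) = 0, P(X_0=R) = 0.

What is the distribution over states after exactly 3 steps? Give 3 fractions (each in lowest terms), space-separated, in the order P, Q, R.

Propagating the distribution step by step (d_{t+1} = d_t * P):
d_0 = (P=1, Q=0, R=0)
  d_1[P] = 1*1/9 + 0*4/9 + 0*1/9 = 1/9
  d_1[Q] = 1*5/9 + 0*1/9 + 0*4/9 = 5/9
  d_1[R] = 1*1/3 + 0*4/9 + 0*4/9 = 1/3
d_1 = (P=1/9, Q=5/9, R=1/3)
  d_2[P] = 1/9*1/9 + 5/9*4/9 + 1/3*1/9 = 8/27
  d_2[Q] = 1/9*5/9 + 5/9*1/9 + 1/3*4/9 = 22/81
  d_2[R] = 1/9*1/3 + 5/9*4/9 + 1/3*4/9 = 35/81
d_2 = (P=8/27, Q=22/81, R=35/81)
  d_3[P] = 8/27*1/9 + 22/81*4/9 + 35/81*1/9 = 49/243
  d_3[Q] = 8/27*5/9 + 22/81*1/9 + 35/81*4/9 = 94/243
  d_3[R] = 8/27*1/3 + 22/81*4/9 + 35/81*4/9 = 100/243
d_3 = (P=49/243, Q=94/243, R=100/243)

Answer: 49/243 94/243 100/243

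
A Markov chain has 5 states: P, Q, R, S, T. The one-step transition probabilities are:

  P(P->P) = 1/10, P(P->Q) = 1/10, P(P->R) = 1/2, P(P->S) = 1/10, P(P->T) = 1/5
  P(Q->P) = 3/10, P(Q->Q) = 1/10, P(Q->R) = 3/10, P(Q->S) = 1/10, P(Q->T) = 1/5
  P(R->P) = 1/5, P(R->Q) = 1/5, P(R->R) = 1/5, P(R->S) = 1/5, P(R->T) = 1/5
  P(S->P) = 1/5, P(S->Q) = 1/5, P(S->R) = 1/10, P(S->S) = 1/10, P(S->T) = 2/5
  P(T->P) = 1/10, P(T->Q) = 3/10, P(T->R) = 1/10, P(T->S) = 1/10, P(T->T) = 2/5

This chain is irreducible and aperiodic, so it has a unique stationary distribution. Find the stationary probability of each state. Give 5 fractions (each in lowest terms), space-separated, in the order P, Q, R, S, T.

Answer: 477/2746 263/1373 317/1373 169/1373 771/2746

Derivation:
The stationary distribution satisfies pi = pi * P, i.e.:
  pi_P = 1/10*pi_P + 3/10*pi_Q + 1/5*pi_R + 1/5*pi_S + 1/10*pi_T
  pi_Q = 1/10*pi_P + 1/10*pi_Q + 1/5*pi_R + 1/5*pi_S + 3/10*pi_T
  pi_R = 1/2*pi_P + 3/10*pi_Q + 1/5*pi_R + 1/10*pi_S + 1/10*pi_T
  pi_S = 1/10*pi_P + 1/10*pi_Q + 1/5*pi_R + 1/10*pi_S + 1/10*pi_T
  pi_T = 1/5*pi_P + 1/5*pi_Q + 1/5*pi_R + 2/5*pi_S + 2/5*pi_T
with normalization: pi_P + pi_Q + pi_R + pi_S + pi_T = 1.

Using the first 4 balance equations plus normalization, the linear system A*pi = b is:
  [-9/10, 3/10, 1/5, 1/5, 1/10] . pi = 0
  [1/10, -9/10, 1/5, 1/5, 3/10] . pi = 0
  [1/2, 3/10, -4/5, 1/10, 1/10] . pi = 0
  [1/10, 1/10, 1/5, -9/10, 1/10] . pi = 0
  [1, 1, 1, 1, 1] . pi = 1

Solving yields:
  pi_P = 477/2746
  pi_Q = 263/1373
  pi_R = 317/1373
  pi_S = 169/1373
  pi_T = 771/2746

Verification (pi * P):
  477/2746*1/10 + 263/1373*3/10 + 317/1373*1/5 + 169/1373*1/5 + 771/2746*1/10 = 477/2746 = pi_P  (ok)
  477/2746*1/10 + 263/1373*1/10 + 317/1373*1/5 + 169/1373*1/5 + 771/2746*3/10 = 263/1373 = pi_Q  (ok)
  477/2746*1/2 + 263/1373*3/10 + 317/1373*1/5 + 169/1373*1/10 + 771/2746*1/10 = 317/1373 = pi_R  (ok)
  477/2746*1/10 + 263/1373*1/10 + 317/1373*1/5 + 169/1373*1/10 + 771/2746*1/10 = 169/1373 = pi_S  (ok)
  477/2746*1/5 + 263/1373*1/5 + 317/1373*1/5 + 169/1373*2/5 + 771/2746*2/5 = 771/2746 = pi_T  (ok)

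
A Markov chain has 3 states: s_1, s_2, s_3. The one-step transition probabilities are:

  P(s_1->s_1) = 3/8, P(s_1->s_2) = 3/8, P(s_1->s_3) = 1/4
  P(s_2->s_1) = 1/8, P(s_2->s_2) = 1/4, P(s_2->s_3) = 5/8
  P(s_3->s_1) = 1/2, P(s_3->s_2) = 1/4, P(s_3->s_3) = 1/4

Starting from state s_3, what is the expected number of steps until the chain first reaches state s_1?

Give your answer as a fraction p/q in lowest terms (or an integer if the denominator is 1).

Answer: 32/13

Derivation:
Let h_i = expected steps to first reach s_1 from state i.
Boundary: h_s_1 = 0.
First-step equations for the other states:
  h_s_2 = 1 + 1/8*h_s_1 + 1/4*h_s_2 + 5/8*h_s_3
  h_s_3 = 1 + 1/2*h_s_1 + 1/4*h_s_2 + 1/4*h_s_3

Substituting h_s_1 = 0 and rearranging gives the linear system (I - Q) h = 1:
  [3/4, -5/8] . (h_s_2, h_s_3) = 1
  [-1/4, 3/4] . (h_s_2, h_s_3) = 1

Solving yields:
  h_s_2 = 44/13
  h_s_3 = 32/13

Starting state is s_3, so the expected hitting time is h_s_3 = 32/13.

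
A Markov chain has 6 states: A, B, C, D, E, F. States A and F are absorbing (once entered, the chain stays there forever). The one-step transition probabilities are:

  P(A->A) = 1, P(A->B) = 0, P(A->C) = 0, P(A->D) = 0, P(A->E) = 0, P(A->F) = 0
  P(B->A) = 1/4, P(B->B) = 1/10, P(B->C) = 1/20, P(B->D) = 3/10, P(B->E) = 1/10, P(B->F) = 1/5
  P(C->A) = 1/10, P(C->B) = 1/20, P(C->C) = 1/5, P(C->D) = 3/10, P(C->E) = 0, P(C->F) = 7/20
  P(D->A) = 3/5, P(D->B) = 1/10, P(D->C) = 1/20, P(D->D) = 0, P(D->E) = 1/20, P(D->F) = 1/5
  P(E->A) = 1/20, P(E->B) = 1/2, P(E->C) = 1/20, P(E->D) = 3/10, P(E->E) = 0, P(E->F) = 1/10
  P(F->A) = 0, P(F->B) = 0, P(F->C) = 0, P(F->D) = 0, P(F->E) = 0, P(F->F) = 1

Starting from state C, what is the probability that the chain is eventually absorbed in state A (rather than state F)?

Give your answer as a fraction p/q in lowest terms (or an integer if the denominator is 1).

Let a_i = P(absorbed in A | start in state i).
Boundary conditions: a_A = 1, a_F = 0.
For each transient state i, a_i = sum_j P(i->j) * a_j:
  a_B = 1/4*a_A + 1/10*a_B + 1/20*a_C + 3/10*a_D + 1/10*a_E + 1/5*a_F
  a_C = 1/10*a_A + 1/20*a_B + 1/5*a_C + 3/10*a_D + 0*a_E + 7/20*a_F
  a_D = 3/5*a_A + 1/10*a_B + 1/20*a_C + 0*a_D + 1/20*a_E + 1/5*a_F
  a_E = 1/20*a_A + 1/2*a_B + 1/20*a_C + 3/10*a_D + 0*a_E + 1/10*a_F

Substituting a_A = 1 and a_F = 0, rearrange to (I - Q) a = r where r[i] = P(i -> A):
  [9/10, -1/20, -3/10, -1/10] . (a_B, a_C, a_D, a_E) = 1/4
  [-1/20, 4/5, -3/10, 0] . (a_B, a_C, a_D, a_E) = 1/10
  [-1/10, -1/20, 1, -1/20] . (a_B, a_C, a_D, a_E) = 3/5
  [-1/2, -1/20, -3/10, 1] . (a_B, a_C, a_D, a_E) = 1/20

Solving yields:
  a_B = 14923/24711
  a_C = 10612/24711
  a_D = 35149/49422
  a_E = 14500/24711

Starting state is C, so the absorption probability is a_C = 10612/24711.

Answer: 10612/24711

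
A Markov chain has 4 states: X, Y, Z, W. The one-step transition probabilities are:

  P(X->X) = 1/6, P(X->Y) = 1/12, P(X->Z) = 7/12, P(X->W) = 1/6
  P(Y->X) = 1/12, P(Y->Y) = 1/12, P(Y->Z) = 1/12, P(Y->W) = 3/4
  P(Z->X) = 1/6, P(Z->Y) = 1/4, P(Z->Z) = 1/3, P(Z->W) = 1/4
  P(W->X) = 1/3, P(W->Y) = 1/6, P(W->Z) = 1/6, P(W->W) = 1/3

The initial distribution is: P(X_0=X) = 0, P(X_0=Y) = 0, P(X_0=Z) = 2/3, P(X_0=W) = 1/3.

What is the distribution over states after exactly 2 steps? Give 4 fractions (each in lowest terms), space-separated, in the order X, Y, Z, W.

Answer: 7/36 11/72 31/108 79/216

Derivation:
Propagating the distribution step by step (d_{t+1} = d_t * P):
d_0 = (X=0, Y=0, Z=2/3, W=1/3)
  d_1[X] = 0*1/6 + 0*1/12 + 2/3*1/6 + 1/3*1/3 = 2/9
  d_1[Y] = 0*1/12 + 0*1/12 + 2/3*1/4 + 1/3*1/6 = 2/9
  d_1[Z] = 0*7/12 + 0*1/12 + 2/3*1/3 + 1/3*1/6 = 5/18
  d_1[W] = 0*1/6 + 0*3/4 + 2/3*1/4 + 1/3*1/3 = 5/18
d_1 = (X=2/9, Y=2/9, Z=5/18, W=5/18)
  d_2[X] = 2/9*1/6 + 2/9*1/12 + 5/18*1/6 + 5/18*1/3 = 7/36
  d_2[Y] = 2/9*1/12 + 2/9*1/12 + 5/18*1/4 + 5/18*1/6 = 11/72
  d_2[Z] = 2/9*7/12 + 2/9*1/12 + 5/18*1/3 + 5/18*1/6 = 31/108
  d_2[W] = 2/9*1/6 + 2/9*3/4 + 5/18*1/4 + 5/18*1/3 = 79/216
d_2 = (X=7/36, Y=11/72, Z=31/108, W=79/216)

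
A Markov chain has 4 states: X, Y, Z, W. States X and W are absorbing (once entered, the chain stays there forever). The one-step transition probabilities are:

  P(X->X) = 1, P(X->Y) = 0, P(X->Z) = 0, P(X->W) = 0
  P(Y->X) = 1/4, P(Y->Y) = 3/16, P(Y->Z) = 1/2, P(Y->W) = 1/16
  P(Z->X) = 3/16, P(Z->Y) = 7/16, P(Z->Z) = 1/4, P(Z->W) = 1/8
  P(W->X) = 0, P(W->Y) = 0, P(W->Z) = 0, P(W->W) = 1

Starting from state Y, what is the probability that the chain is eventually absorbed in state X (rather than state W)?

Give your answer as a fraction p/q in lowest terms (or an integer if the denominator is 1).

Let a_i = P(absorbed in X | start in state i).
Boundary conditions: a_X = 1, a_W = 0.
For each transient state i, a_i = sum_j P(i->j) * a_j:
  a_Y = 1/4*a_X + 3/16*a_Y + 1/2*a_Z + 1/16*a_W
  a_Z = 3/16*a_X + 7/16*a_Y + 1/4*a_Z + 1/8*a_W

Substituting a_X = 1 and a_W = 0, rearrange to (I - Q) a = r where r[i] = P(i -> X):
  [13/16, -1/2] . (a_Y, a_Z) = 1/4
  [-7/16, 3/4] . (a_Y, a_Z) = 3/16

Solving yields:
  a_Y = 18/25
  a_Z = 67/100

Starting state is Y, so the absorption probability is a_Y = 18/25.

Answer: 18/25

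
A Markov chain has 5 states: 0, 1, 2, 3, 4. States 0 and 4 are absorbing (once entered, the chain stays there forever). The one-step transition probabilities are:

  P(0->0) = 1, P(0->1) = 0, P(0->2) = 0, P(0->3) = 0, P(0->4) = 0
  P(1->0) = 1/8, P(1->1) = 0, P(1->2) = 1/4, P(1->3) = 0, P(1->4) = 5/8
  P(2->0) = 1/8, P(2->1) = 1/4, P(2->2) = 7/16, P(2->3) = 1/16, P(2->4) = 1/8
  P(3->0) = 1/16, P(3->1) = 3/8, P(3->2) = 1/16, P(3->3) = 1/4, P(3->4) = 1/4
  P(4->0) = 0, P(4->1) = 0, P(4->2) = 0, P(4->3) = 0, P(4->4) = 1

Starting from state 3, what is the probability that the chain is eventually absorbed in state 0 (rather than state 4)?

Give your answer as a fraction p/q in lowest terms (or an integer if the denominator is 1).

Let a_i = P(absorbed in 0 | start in state i).
Boundary conditions: a_0 = 1, a_4 = 0.
For each transient state i, a_i = sum_j P(i->j) * a_j:
  a_1 = 1/8*a_0 + 0*a_1 + 1/4*a_2 + 0*a_3 + 5/8*a_4
  a_2 = 1/8*a_0 + 1/4*a_1 + 7/16*a_2 + 1/16*a_3 + 1/8*a_4
  a_3 = 1/16*a_0 + 3/8*a_1 + 1/16*a_2 + 1/4*a_3 + 1/4*a_4

Substituting a_0 = 1 and a_4 = 0, rearrange to (I - Q) a = r where r[i] = P(i -> 0):
  [1, -1/4, 0] . (a_1, a_2, a_3) = 1/8
  [-1/4, 9/16, -1/16] . (a_1, a_2, a_3) = 1/8
  [-3/8, -1/16, 3/4] . (a_1, a_2, a_3) = 1/16

Solving yields:
  a_1 = 157/748
  a_2 = 127/374
  a_3 = 81/374

Starting state is 3, so the absorption probability is a_3 = 81/374.

Answer: 81/374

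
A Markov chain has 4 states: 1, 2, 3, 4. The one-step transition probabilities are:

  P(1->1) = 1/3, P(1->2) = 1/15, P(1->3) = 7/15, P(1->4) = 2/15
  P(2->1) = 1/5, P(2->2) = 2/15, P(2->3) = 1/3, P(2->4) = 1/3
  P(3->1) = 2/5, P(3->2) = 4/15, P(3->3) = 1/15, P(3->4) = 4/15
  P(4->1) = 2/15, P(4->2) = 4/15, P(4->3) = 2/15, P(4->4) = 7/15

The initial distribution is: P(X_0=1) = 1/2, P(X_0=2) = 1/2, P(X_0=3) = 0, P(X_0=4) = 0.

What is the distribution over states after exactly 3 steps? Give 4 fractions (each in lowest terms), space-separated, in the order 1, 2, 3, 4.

Answer: 1783/6750 9/50 874/3375 334/1125

Derivation:
Propagating the distribution step by step (d_{t+1} = d_t * P):
d_0 = (1=1/2, 2=1/2, 3=0, 4=0)
  d_1[1] = 1/2*1/3 + 1/2*1/5 + 0*2/5 + 0*2/15 = 4/15
  d_1[2] = 1/2*1/15 + 1/2*2/15 + 0*4/15 + 0*4/15 = 1/10
  d_1[3] = 1/2*7/15 + 1/2*1/3 + 0*1/15 + 0*2/15 = 2/5
  d_1[4] = 1/2*2/15 + 1/2*1/3 + 0*4/15 + 0*7/15 = 7/30
d_1 = (1=4/15, 2=1/10, 3=2/5, 4=7/30)
  d_2[1] = 4/15*1/3 + 1/10*1/5 + 2/5*2/5 + 7/30*2/15 = 3/10
  d_2[2] = 4/15*1/15 + 1/10*2/15 + 2/5*4/15 + 7/30*4/15 = 1/5
  d_2[3] = 4/15*7/15 + 1/10*1/3 + 2/5*1/15 + 7/30*2/15 = 97/450
  d_2[4] = 4/15*2/15 + 1/10*1/3 + 2/5*4/15 + 7/30*7/15 = 64/225
d_2 = (1=3/10, 2=1/5, 3=97/450, 4=64/225)
  d_3[1] = 3/10*1/3 + 1/5*1/5 + 97/450*2/5 + 64/225*2/15 = 1783/6750
  d_3[2] = 3/10*1/15 + 1/5*2/15 + 97/450*4/15 + 64/225*4/15 = 9/50
  d_3[3] = 3/10*7/15 + 1/5*1/3 + 97/450*1/15 + 64/225*2/15 = 874/3375
  d_3[4] = 3/10*2/15 + 1/5*1/3 + 97/450*4/15 + 64/225*7/15 = 334/1125
d_3 = (1=1783/6750, 2=9/50, 3=874/3375, 4=334/1125)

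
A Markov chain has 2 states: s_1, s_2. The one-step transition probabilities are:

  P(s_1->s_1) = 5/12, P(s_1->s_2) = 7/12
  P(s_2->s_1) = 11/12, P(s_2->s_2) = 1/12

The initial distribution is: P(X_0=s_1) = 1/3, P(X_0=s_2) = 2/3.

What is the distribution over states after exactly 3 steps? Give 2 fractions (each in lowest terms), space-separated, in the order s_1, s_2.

Propagating the distribution step by step (d_{t+1} = d_t * P):
d_0 = (s_1=1/3, s_2=2/3)
  d_1[s_1] = 1/3*5/12 + 2/3*11/12 = 3/4
  d_1[s_2] = 1/3*7/12 + 2/3*1/12 = 1/4
d_1 = (s_1=3/4, s_2=1/4)
  d_2[s_1] = 3/4*5/12 + 1/4*11/12 = 13/24
  d_2[s_2] = 3/4*7/12 + 1/4*1/12 = 11/24
d_2 = (s_1=13/24, s_2=11/24)
  d_3[s_1] = 13/24*5/12 + 11/24*11/12 = 31/48
  d_3[s_2] = 13/24*7/12 + 11/24*1/12 = 17/48
d_3 = (s_1=31/48, s_2=17/48)

Answer: 31/48 17/48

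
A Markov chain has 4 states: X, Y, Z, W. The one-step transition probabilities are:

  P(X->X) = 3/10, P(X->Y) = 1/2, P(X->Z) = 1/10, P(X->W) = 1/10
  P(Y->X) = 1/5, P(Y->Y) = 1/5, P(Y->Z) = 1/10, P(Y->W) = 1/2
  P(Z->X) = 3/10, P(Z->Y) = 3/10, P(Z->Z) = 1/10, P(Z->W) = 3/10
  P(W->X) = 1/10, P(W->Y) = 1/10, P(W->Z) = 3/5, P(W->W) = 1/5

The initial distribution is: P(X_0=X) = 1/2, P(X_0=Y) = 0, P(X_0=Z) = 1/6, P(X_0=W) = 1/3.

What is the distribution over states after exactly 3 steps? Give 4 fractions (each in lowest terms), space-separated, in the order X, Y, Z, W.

Answer: 317/1500 129/500 151/600 279/1000

Derivation:
Propagating the distribution step by step (d_{t+1} = d_t * P):
d_0 = (X=1/2, Y=0, Z=1/6, W=1/3)
  d_1[X] = 1/2*3/10 + 0*1/5 + 1/6*3/10 + 1/3*1/10 = 7/30
  d_1[Y] = 1/2*1/2 + 0*1/5 + 1/6*3/10 + 1/3*1/10 = 1/3
  d_1[Z] = 1/2*1/10 + 0*1/10 + 1/6*1/10 + 1/3*3/5 = 4/15
  d_1[W] = 1/2*1/10 + 0*1/2 + 1/6*3/10 + 1/3*1/5 = 1/6
d_1 = (X=7/30, Y=1/3, Z=4/15, W=1/6)
  d_2[X] = 7/30*3/10 + 1/3*1/5 + 4/15*3/10 + 1/6*1/10 = 7/30
  d_2[Y] = 7/30*1/2 + 1/3*1/5 + 4/15*3/10 + 1/6*1/10 = 7/25
  d_2[Z] = 7/30*1/10 + 1/3*1/10 + 4/15*1/10 + 1/6*3/5 = 11/60
  d_2[W] = 7/30*1/10 + 1/3*1/2 + 4/15*3/10 + 1/6*1/5 = 91/300
d_2 = (X=7/30, Y=7/25, Z=11/60, W=91/300)
  d_3[X] = 7/30*3/10 + 7/25*1/5 + 11/60*3/10 + 91/300*1/10 = 317/1500
  d_3[Y] = 7/30*1/2 + 7/25*1/5 + 11/60*3/10 + 91/300*1/10 = 129/500
  d_3[Z] = 7/30*1/10 + 7/25*1/10 + 11/60*1/10 + 91/300*3/5 = 151/600
  d_3[W] = 7/30*1/10 + 7/25*1/2 + 11/60*3/10 + 91/300*1/5 = 279/1000
d_3 = (X=317/1500, Y=129/500, Z=151/600, W=279/1000)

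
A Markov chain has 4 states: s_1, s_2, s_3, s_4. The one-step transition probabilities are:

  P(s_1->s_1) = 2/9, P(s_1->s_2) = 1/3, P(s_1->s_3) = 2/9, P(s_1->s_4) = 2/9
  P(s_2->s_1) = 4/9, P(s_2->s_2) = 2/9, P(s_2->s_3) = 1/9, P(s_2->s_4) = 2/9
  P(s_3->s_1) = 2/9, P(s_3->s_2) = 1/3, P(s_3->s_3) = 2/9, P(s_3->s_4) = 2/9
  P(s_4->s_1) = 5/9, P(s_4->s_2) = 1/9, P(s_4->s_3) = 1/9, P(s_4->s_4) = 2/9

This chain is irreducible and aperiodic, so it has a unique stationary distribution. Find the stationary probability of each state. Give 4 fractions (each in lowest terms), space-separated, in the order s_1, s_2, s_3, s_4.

The stationary distribution satisfies pi = pi * P, i.e.:
  pi_s_1 = 2/9*pi_s_1 + 4/9*pi_s_2 + 2/9*pi_s_3 + 5/9*pi_s_4
  pi_s_2 = 1/3*pi_s_1 + 2/9*pi_s_2 + 1/3*pi_s_3 + 1/9*pi_s_4
  pi_s_3 = 2/9*pi_s_1 + 1/9*pi_s_2 + 2/9*pi_s_3 + 1/9*pi_s_4
  pi_s_4 = 2/9*pi_s_1 + 2/9*pi_s_2 + 2/9*pi_s_3 + 2/9*pi_s_4
with normalization: pi_s_1 + pi_s_2 + pi_s_3 + pi_s_4 = 1.

Using the first 3 balance equations plus normalization, the linear system A*pi = b is:
  [-7/9, 4/9, 2/9, 5/9] . pi = 0
  [1/3, -7/9, 1/3, 1/9] . pi = 0
  [2/9, 1/9, -7/9, 1/9] . pi = 0
  [1, 1, 1, 1] . pi = 1

Solving yields:
  pi_s_1 = 143/405
  pi_s_2 = 23/90
  pi_s_3 = 137/810
  pi_s_4 = 2/9

Verification (pi * P):
  143/405*2/9 + 23/90*4/9 + 137/810*2/9 + 2/9*5/9 = 143/405 = pi_s_1  (ok)
  143/405*1/3 + 23/90*2/9 + 137/810*1/3 + 2/9*1/9 = 23/90 = pi_s_2  (ok)
  143/405*2/9 + 23/90*1/9 + 137/810*2/9 + 2/9*1/9 = 137/810 = pi_s_3  (ok)
  143/405*2/9 + 23/90*2/9 + 137/810*2/9 + 2/9*2/9 = 2/9 = pi_s_4  (ok)

Answer: 143/405 23/90 137/810 2/9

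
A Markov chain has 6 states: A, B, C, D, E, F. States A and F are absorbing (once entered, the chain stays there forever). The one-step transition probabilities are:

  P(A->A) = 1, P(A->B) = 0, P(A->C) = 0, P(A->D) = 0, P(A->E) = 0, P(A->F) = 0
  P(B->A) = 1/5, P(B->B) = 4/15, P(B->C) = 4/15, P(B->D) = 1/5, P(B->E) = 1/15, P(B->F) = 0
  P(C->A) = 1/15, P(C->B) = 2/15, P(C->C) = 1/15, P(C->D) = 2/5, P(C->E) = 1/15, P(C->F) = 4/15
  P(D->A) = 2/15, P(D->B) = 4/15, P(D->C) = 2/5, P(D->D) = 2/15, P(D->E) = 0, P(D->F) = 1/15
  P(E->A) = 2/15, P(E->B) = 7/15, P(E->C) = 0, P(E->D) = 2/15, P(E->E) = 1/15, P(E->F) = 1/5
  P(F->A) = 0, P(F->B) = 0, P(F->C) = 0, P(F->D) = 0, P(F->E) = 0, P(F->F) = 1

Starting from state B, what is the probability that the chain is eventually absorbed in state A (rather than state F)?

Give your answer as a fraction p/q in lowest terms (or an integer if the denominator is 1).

Let a_i = P(absorbed in A | start in state i).
Boundary conditions: a_A = 1, a_F = 0.
For each transient state i, a_i = sum_j P(i->j) * a_j:
  a_B = 1/5*a_A + 4/15*a_B + 4/15*a_C + 1/5*a_D + 1/15*a_E + 0*a_F
  a_C = 1/15*a_A + 2/15*a_B + 1/15*a_C + 2/5*a_D + 1/15*a_E + 4/15*a_F
  a_D = 2/15*a_A + 4/15*a_B + 2/5*a_C + 2/15*a_D + 0*a_E + 1/15*a_F
  a_E = 2/15*a_A + 7/15*a_B + 0*a_C + 2/15*a_D + 1/15*a_E + 1/5*a_F

Substituting a_A = 1 and a_F = 0, rearrange to (I - Q) a = r where r[i] = P(i -> A):
  [11/15, -4/15, -1/5, -1/15] . (a_B, a_C, a_D, a_E) = 1/5
  [-2/15, 14/15, -2/5, -1/15] . (a_B, a_C, a_D, a_E) = 1/15
  [-4/15, -2/5, 13/15, 0] . (a_B, a_C, a_D, a_E) = 2/15
  [-7/15, 0, -2/15, 14/15] . (a_B, a_C, a_D, a_E) = 2/15

Solving yields:
  a_B = 1180/1877
  a_C = 815/1877
  a_D = 1028/1877
  a_E = 1005/1877

Starting state is B, so the absorption probability is a_B = 1180/1877.

Answer: 1180/1877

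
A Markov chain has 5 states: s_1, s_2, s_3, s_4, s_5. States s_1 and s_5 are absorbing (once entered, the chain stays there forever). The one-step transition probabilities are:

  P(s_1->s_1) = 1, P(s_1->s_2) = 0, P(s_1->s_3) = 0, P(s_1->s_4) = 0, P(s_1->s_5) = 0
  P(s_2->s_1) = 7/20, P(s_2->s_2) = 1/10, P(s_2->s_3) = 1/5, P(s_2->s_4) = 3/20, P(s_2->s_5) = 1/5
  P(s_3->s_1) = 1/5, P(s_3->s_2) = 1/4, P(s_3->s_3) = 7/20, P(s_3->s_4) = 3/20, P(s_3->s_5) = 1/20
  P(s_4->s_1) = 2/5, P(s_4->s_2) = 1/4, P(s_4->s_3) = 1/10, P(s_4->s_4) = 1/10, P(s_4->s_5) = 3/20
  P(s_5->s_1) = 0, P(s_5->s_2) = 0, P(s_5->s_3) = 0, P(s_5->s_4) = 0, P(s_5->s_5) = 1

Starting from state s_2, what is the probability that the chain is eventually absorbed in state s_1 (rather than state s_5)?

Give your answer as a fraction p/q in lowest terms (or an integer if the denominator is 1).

Let a_i = P(absorbed in s_1 | start in state i).
Boundary conditions: a_s_1 = 1, a_s_5 = 0.
For each transient state i, a_i = sum_j P(i->j) * a_j:
  a_s_2 = 7/20*a_s_1 + 1/10*a_s_2 + 1/5*a_s_3 + 3/20*a_s_4 + 1/5*a_s_5
  a_s_3 = 1/5*a_s_1 + 1/4*a_s_2 + 7/20*a_s_3 + 3/20*a_s_4 + 1/20*a_s_5
  a_s_4 = 2/5*a_s_1 + 1/4*a_s_2 + 1/10*a_s_3 + 1/10*a_s_4 + 3/20*a_s_5

Substituting a_s_1 = 1 and a_s_5 = 0, rearrange to (I - Q) a = r where r[i] = P(i -> s_1):
  [9/10, -1/5, -3/20] . (a_s_2, a_s_3, a_s_4) = 7/20
  [-1/4, 13/20, -3/20] . (a_s_2, a_s_3, a_s_4) = 1/5
  [-1/4, -1/10, 9/10] . (a_s_2, a_s_3, a_s_4) = 2/5

Solving yields:
  a_s_2 = 772/1153
  a_s_3 = 841/1153
  a_s_4 = 2461/3459

Starting state is s_2, so the absorption probability is a_s_2 = 772/1153.

Answer: 772/1153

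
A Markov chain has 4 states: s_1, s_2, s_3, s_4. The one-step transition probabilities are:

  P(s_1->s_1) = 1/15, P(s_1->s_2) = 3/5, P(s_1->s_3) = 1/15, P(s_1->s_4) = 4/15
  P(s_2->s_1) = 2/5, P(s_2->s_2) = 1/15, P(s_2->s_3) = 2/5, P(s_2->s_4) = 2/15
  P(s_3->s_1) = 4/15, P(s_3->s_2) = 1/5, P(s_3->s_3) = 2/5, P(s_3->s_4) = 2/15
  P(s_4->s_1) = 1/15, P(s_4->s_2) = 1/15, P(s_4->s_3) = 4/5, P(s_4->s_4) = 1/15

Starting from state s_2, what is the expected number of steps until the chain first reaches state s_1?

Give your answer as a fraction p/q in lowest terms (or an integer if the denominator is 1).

Let h_i = expected steps to first reach s_1 from state i.
Boundary: h_s_1 = 0.
First-step equations for the other states:
  h_s_2 = 1 + 2/5*h_s_1 + 1/15*h_s_2 + 2/5*h_s_3 + 2/15*h_s_4
  h_s_3 = 1 + 4/15*h_s_1 + 1/5*h_s_2 + 2/5*h_s_3 + 2/15*h_s_4
  h_s_4 = 1 + 1/15*h_s_1 + 1/15*h_s_2 + 4/5*h_s_3 + 1/15*h_s_4

Substituting h_s_1 = 0 and rearranging gives the linear system (I - Q) h = 1:
  [14/15, -2/5, -2/15] . (h_s_2, h_s_3, h_s_4) = 1
  [-1/5, 3/5, -2/15] . (h_s_2, h_s_3, h_s_4) = 1
  [-1/15, -4/5, 14/15] . (h_s_2, h_s_3, h_s_4) = 1

Solving yields:
  h_s_2 = 600/179
  h_s_3 = 680/179
  h_s_4 = 1635/358

Starting state is s_2, so the expected hitting time is h_s_2 = 600/179.

Answer: 600/179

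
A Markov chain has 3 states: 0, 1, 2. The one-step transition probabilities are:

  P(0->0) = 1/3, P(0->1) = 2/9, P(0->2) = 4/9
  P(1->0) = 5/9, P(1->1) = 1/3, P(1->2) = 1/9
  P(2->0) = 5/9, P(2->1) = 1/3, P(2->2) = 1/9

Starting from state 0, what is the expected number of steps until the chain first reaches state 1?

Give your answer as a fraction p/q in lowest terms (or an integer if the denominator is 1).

Answer: 27/7

Derivation:
Let h_i = expected steps to first reach 1 from state i.
Boundary: h_1 = 0.
First-step equations for the other states:
  h_0 = 1 + 1/3*h_0 + 2/9*h_1 + 4/9*h_2
  h_2 = 1 + 5/9*h_0 + 1/3*h_1 + 1/9*h_2

Substituting h_1 = 0 and rearranging gives the linear system (I - Q) h = 1:
  [2/3, -4/9] . (h_0, h_2) = 1
  [-5/9, 8/9] . (h_0, h_2) = 1

Solving yields:
  h_0 = 27/7
  h_2 = 99/28

Starting state is 0, so the expected hitting time is h_0 = 27/7.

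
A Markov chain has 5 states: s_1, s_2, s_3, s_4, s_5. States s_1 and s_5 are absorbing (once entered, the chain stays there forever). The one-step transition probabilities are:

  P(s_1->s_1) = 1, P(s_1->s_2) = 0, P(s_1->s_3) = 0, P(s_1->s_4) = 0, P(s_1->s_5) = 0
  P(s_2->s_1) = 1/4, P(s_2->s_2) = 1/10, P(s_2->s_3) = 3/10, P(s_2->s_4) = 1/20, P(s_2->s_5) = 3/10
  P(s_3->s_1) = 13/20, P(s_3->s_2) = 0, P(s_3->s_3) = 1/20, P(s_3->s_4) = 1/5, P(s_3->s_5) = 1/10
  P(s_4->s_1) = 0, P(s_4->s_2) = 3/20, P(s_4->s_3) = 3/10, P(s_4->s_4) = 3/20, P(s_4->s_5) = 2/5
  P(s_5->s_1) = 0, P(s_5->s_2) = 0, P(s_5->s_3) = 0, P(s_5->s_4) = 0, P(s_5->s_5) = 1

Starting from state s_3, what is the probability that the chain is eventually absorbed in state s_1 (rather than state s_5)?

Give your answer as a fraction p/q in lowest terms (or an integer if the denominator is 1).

Answer: 1333/1751

Derivation:
Let a_i = P(absorbed in s_1 | start in state i).
Boundary conditions: a_s_1 = 1, a_s_5 = 0.
For each transient state i, a_i = sum_j P(i->j) * a_j:
  a_s_2 = 1/4*a_s_1 + 1/10*a_s_2 + 3/10*a_s_3 + 1/20*a_s_4 + 3/10*a_s_5
  a_s_3 = 13/20*a_s_1 + 0*a_s_2 + 1/20*a_s_3 + 1/5*a_s_4 + 1/10*a_s_5
  a_s_4 = 0*a_s_1 + 3/20*a_s_2 + 3/10*a_s_3 + 3/20*a_s_4 + 2/5*a_s_5

Substituting a_s_1 = 1 and a_s_5 = 0, rearrange to (I - Q) a = r where r[i] = P(i -> s_1):
  [9/10, -3/10, -1/20] . (a_s_2, a_s_3, a_s_4) = 1/4
  [0, 19/20, -1/5] . (a_s_2, a_s_3, a_s_4) = 13/20
  [-3/20, -3/10, 17/20] . (a_s_2, a_s_3, a_s_4) = 0

Solving yields:
  a_s_2 = 2899/5253
  a_s_3 = 1333/1751
  a_s_4 = 641/1751

Starting state is s_3, so the absorption probability is a_s_3 = 1333/1751.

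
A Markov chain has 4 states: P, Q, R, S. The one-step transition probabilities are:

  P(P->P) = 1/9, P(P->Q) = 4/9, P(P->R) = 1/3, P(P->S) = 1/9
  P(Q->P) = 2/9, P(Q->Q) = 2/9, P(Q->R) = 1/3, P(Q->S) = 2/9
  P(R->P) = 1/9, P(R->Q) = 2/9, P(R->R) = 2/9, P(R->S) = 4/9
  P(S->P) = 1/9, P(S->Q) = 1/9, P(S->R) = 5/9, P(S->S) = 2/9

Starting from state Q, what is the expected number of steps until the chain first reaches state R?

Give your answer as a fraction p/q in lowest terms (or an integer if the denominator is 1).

Let h_i = expected steps to first reach R from state i.
Boundary: h_R = 0.
First-step equations for the other states:
  h_P = 1 + 1/9*h_P + 4/9*h_Q + 1/3*h_R + 1/9*h_S
  h_Q = 1 + 2/9*h_P + 2/9*h_Q + 1/3*h_R + 2/9*h_S
  h_S = 1 + 1/9*h_P + 1/9*h_Q + 5/9*h_R + 2/9*h_S

Substituting h_R = 0 and rearranging gives the linear system (I - Q) h = 1:
  [8/9, -4/9, -1/9] . (h_P, h_Q, h_S) = 1
  [-2/9, 7/9, -2/9] . (h_P, h_Q, h_S) = 1
  [-1/9, -1/9, 7/9] . (h_P, h_Q, h_S) = 1

Solving yields:
  h_P = 273/101
  h_Q = 267/101
  h_S = 207/101

Starting state is Q, so the expected hitting time is h_Q = 267/101.

Answer: 267/101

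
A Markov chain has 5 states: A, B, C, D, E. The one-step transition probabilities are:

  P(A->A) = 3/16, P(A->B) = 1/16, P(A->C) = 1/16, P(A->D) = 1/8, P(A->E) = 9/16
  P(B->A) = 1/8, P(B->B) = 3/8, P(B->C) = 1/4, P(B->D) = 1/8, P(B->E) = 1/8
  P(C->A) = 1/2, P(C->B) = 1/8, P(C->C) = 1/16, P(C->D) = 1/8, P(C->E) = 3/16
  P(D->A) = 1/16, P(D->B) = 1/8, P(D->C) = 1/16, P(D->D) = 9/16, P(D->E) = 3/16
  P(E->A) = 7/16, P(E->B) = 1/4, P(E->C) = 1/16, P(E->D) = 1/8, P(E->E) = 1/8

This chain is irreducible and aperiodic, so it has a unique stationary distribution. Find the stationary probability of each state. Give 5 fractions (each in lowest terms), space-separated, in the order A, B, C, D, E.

Answer: 9482/39321 7405/39321 1282/13107 2/9 9850/39321

Derivation:
The stationary distribution satisfies pi = pi * P, i.e.:
  pi_A = 3/16*pi_A + 1/8*pi_B + 1/2*pi_C + 1/16*pi_D + 7/16*pi_E
  pi_B = 1/16*pi_A + 3/8*pi_B + 1/8*pi_C + 1/8*pi_D + 1/4*pi_E
  pi_C = 1/16*pi_A + 1/4*pi_B + 1/16*pi_C + 1/16*pi_D + 1/16*pi_E
  pi_D = 1/8*pi_A + 1/8*pi_B + 1/8*pi_C + 9/16*pi_D + 1/8*pi_E
  pi_E = 9/16*pi_A + 1/8*pi_B + 3/16*pi_C + 3/16*pi_D + 1/8*pi_E
with normalization: pi_A + pi_B + pi_C + pi_D + pi_E = 1.

Using the first 4 balance equations plus normalization, the linear system A*pi = b is:
  [-13/16, 1/8, 1/2, 1/16, 7/16] . pi = 0
  [1/16, -5/8, 1/8, 1/8, 1/4] . pi = 0
  [1/16, 1/4, -15/16, 1/16, 1/16] . pi = 0
  [1/8, 1/8, 1/8, -7/16, 1/8] . pi = 0
  [1, 1, 1, 1, 1] . pi = 1

Solving yields:
  pi_A = 9482/39321
  pi_B = 7405/39321
  pi_C = 1282/13107
  pi_D = 2/9
  pi_E = 9850/39321

Verification (pi * P):
  9482/39321*3/16 + 7405/39321*1/8 + 1282/13107*1/2 + 2/9*1/16 + 9850/39321*7/16 = 9482/39321 = pi_A  (ok)
  9482/39321*1/16 + 7405/39321*3/8 + 1282/13107*1/8 + 2/9*1/8 + 9850/39321*1/4 = 7405/39321 = pi_B  (ok)
  9482/39321*1/16 + 7405/39321*1/4 + 1282/13107*1/16 + 2/9*1/16 + 9850/39321*1/16 = 1282/13107 = pi_C  (ok)
  9482/39321*1/8 + 7405/39321*1/8 + 1282/13107*1/8 + 2/9*9/16 + 9850/39321*1/8 = 2/9 = pi_D  (ok)
  9482/39321*9/16 + 7405/39321*1/8 + 1282/13107*3/16 + 2/9*3/16 + 9850/39321*1/8 = 9850/39321 = pi_E  (ok)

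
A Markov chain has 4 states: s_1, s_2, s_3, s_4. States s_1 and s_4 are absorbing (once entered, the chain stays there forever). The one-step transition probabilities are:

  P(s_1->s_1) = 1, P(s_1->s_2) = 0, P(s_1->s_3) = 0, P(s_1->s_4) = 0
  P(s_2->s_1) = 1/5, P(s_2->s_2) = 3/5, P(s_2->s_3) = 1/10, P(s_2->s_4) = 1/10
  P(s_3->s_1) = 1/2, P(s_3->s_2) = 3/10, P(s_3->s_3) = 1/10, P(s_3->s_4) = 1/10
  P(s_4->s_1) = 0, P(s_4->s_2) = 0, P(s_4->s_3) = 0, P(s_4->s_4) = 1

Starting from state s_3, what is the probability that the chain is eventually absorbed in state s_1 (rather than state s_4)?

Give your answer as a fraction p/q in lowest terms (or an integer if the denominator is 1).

Let a_i = P(absorbed in s_1 | start in state i).
Boundary conditions: a_s_1 = 1, a_s_4 = 0.
For each transient state i, a_i = sum_j P(i->j) * a_j:
  a_s_2 = 1/5*a_s_1 + 3/5*a_s_2 + 1/10*a_s_3 + 1/10*a_s_4
  a_s_3 = 1/2*a_s_1 + 3/10*a_s_2 + 1/10*a_s_3 + 1/10*a_s_4

Substituting a_s_1 = 1 and a_s_4 = 0, rearrange to (I - Q) a = r where r[i] = P(i -> s_1):
  [2/5, -1/10] . (a_s_2, a_s_3) = 1/5
  [-3/10, 9/10] . (a_s_2, a_s_3) = 1/2

Solving yields:
  a_s_2 = 23/33
  a_s_3 = 26/33

Starting state is s_3, so the absorption probability is a_s_3 = 26/33.

Answer: 26/33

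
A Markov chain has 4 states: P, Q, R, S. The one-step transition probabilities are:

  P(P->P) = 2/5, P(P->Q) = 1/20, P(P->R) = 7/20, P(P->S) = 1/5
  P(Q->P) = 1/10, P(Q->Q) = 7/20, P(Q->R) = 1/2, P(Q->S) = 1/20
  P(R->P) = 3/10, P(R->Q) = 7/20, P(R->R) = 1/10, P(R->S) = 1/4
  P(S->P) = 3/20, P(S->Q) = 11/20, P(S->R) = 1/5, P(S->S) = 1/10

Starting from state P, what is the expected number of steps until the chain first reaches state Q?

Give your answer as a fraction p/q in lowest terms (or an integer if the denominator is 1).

Let h_i = expected steps to first reach Q from state i.
Boundary: h_Q = 0.
First-step equations for the other states:
  h_P = 1 + 2/5*h_P + 1/20*h_Q + 7/20*h_R + 1/5*h_S
  h_R = 1 + 3/10*h_P + 7/20*h_Q + 1/10*h_R + 1/4*h_S
  h_S = 1 + 3/20*h_P + 11/20*h_Q + 1/5*h_R + 1/10*h_S

Substituting h_Q = 0 and rearranging gives the linear system (I - Q) h = 1:
  [3/5, -7/20, -1/5] . (h_P, h_R, h_S) = 1
  [-3/10, 9/10, -1/4] . (h_P, h_R, h_S) = 1
  [-3/20, -1/5, 9/10] . (h_P, h_R, h_S) = 1

Solving yields:
  h_P = 2212/495
  h_R = 548/165
  h_S = 428/165

Starting state is P, so the expected hitting time is h_P = 2212/495.

Answer: 2212/495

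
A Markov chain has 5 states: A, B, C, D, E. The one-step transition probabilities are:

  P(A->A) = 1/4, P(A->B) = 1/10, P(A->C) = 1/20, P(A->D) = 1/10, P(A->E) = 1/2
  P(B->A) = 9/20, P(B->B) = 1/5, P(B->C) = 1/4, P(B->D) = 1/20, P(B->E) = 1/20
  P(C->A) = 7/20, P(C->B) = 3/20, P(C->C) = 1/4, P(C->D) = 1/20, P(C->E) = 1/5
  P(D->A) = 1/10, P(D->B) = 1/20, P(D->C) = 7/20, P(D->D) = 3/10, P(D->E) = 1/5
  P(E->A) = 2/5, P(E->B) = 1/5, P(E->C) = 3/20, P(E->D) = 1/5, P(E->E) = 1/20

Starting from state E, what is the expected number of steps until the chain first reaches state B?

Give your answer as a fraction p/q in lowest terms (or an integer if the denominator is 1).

Answer: 30016/4129

Derivation:
Let h_i = expected steps to first reach B from state i.
Boundary: h_B = 0.
First-step equations for the other states:
  h_A = 1 + 1/4*h_A + 1/10*h_B + 1/20*h_C + 1/10*h_D + 1/2*h_E
  h_C = 1 + 7/20*h_A + 3/20*h_B + 1/4*h_C + 1/20*h_D + 1/5*h_E
  h_D = 1 + 1/10*h_A + 1/20*h_B + 7/20*h_C + 3/10*h_D + 1/5*h_E
  h_E = 1 + 2/5*h_A + 1/5*h_B + 3/20*h_C + 1/5*h_D + 1/20*h_E

Substituting h_B = 0 and rearranging gives the linear system (I - Q) h = 1:
  [3/4, -1/20, -1/10, -1/2] . (h_A, h_C, h_D, h_E) = 1
  [-7/20, 3/4, -1/20, -1/5] . (h_A, h_C, h_D, h_E) = 1
  [-1/10, -7/20, 7/10, -1/5] . (h_A, h_C, h_D, h_E) = 1
  [-2/5, -3/20, -1/5, 19/20] . (h_A, h_C, h_D, h_E) = 1

Solving yields:
  h_A = 32168/4129
  h_C = 30820/4129
  h_D = 34480/4129
  h_E = 30016/4129

Starting state is E, so the expected hitting time is h_E = 30016/4129.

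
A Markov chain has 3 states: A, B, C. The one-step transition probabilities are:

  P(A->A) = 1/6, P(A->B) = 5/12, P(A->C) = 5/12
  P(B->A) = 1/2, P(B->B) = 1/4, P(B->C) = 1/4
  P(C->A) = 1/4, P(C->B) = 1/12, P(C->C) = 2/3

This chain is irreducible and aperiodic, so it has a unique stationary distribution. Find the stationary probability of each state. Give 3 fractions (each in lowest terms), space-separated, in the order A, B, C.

Answer: 33/118 25/118 30/59

Derivation:
The stationary distribution satisfies pi = pi * P, i.e.:
  pi_A = 1/6*pi_A + 1/2*pi_B + 1/4*pi_C
  pi_B = 5/12*pi_A + 1/4*pi_B + 1/12*pi_C
  pi_C = 5/12*pi_A + 1/4*pi_B + 2/3*pi_C
with normalization: pi_A + pi_B + pi_C = 1.

Using the first 2 balance equations plus normalization, the linear system A*pi = b is:
  [-5/6, 1/2, 1/4] . pi = 0
  [5/12, -3/4, 1/12] . pi = 0
  [1, 1, 1] . pi = 1

Solving yields:
  pi_A = 33/118
  pi_B = 25/118
  pi_C = 30/59

Verification (pi * P):
  33/118*1/6 + 25/118*1/2 + 30/59*1/4 = 33/118 = pi_A  (ok)
  33/118*5/12 + 25/118*1/4 + 30/59*1/12 = 25/118 = pi_B  (ok)
  33/118*5/12 + 25/118*1/4 + 30/59*2/3 = 30/59 = pi_C  (ok)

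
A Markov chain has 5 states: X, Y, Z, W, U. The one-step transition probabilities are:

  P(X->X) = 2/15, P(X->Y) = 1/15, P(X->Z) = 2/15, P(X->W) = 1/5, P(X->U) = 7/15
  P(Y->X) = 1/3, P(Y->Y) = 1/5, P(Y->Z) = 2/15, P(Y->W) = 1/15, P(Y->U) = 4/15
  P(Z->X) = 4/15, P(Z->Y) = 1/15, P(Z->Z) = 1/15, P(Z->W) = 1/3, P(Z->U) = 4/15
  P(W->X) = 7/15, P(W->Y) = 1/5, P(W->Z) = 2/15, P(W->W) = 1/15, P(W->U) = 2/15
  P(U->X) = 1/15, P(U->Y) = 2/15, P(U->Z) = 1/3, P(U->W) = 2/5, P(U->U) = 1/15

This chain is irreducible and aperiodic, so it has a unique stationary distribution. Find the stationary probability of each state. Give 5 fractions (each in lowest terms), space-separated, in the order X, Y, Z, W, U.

The stationary distribution satisfies pi = pi * P, i.e.:
  pi_X = 2/15*pi_X + 1/3*pi_Y + 4/15*pi_Z + 7/15*pi_W + 1/15*pi_U
  pi_Y = 1/15*pi_X + 1/5*pi_Y + 1/15*pi_Z + 1/5*pi_W + 2/15*pi_U
  pi_Z = 2/15*pi_X + 2/15*pi_Y + 1/15*pi_Z + 2/15*pi_W + 1/3*pi_U
  pi_W = 1/5*pi_X + 1/15*pi_Y + 1/3*pi_Z + 1/15*pi_W + 2/5*pi_U
  pi_U = 7/15*pi_X + 4/15*pi_Y + 4/15*pi_Z + 2/15*pi_W + 1/15*pi_U
with normalization: pi_X + pi_Y + pi_Z + pi_W + pi_U = 1.

Using the first 4 balance equations plus normalization, the linear system A*pi = b is:
  [-13/15, 1/3, 4/15, 7/15, 1/15] . pi = 0
  [1/15, -4/5, 1/15, 1/5, 2/15] . pi = 0
  [2/15, 2/15, -14/15, 2/15, 1/3] . pi = 0
  [1/5, 1/15, 1/3, -14/15, 2/5] . pi = 0
  [1, 1, 1, 1, 1] . pi = 1

Solving yields:
  pi_X = 19738/82115
  pi_Y = 2127/16423
  pi_Z = 13921/82115
  pi_W = 18319/82115
  pi_U = 19502/82115

Verification (pi * P):
  19738/82115*2/15 + 2127/16423*1/3 + 13921/82115*4/15 + 18319/82115*7/15 + 19502/82115*1/15 = 19738/82115 = pi_X  (ok)
  19738/82115*1/15 + 2127/16423*1/5 + 13921/82115*1/15 + 18319/82115*1/5 + 19502/82115*2/15 = 2127/16423 = pi_Y  (ok)
  19738/82115*2/15 + 2127/16423*2/15 + 13921/82115*1/15 + 18319/82115*2/15 + 19502/82115*1/3 = 13921/82115 = pi_Z  (ok)
  19738/82115*1/5 + 2127/16423*1/15 + 13921/82115*1/3 + 18319/82115*1/15 + 19502/82115*2/5 = 18319/82115 = pi_W  (ok)
  19738/82115*7/15 + 2127/16423*4/15 + 13921/82115*4/15 + 18319/82115*2/15 + 19502/82115*1/15 = 19502/82115 = pi_U  (ok)

Answer: 19738/82115 2127/16423 13921/82115 18319/82115 19502/82115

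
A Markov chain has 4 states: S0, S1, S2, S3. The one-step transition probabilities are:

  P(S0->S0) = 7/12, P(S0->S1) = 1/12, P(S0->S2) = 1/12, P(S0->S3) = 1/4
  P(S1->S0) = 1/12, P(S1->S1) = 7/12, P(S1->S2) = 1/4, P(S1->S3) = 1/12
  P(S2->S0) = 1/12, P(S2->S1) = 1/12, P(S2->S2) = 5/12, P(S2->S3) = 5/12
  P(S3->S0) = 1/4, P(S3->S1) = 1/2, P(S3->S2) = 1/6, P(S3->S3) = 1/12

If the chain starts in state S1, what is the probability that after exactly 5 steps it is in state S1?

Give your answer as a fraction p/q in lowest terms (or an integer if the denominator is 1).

Answer: 5287/15552

Derivation:
Computing P^5 by repeated multiplication:
P^1 =
  S0: [7/12, 1/12, 1/12, 1/4]
  S1: [1/12, 7/12, 1/4, 1/12]
  S2: [1/12, 1/12, 5/12, 5/12]
  S3: [1/4, 1/2, 1/6, 1/12]
P^2 =
  S0: [5/12, 11/48, 7/48, 5/24]
  S1: [5/36, 59/144, 13/48, 13/72]
  S2: [7/36, 43/144, 13/48, 17/72]
  S3: [2/9, 53/144, 11/48, 13/72]
P^3 =
  S0: [47/144, 41/144, 3/16, 29/144]
  S1: [79/432, 157/432, 37/144, 85/432]
  S2: [95/432, 143/432, 35/144, 89/432]
  S3: [97/432, 37/108, 17/72, 85/432]
P^4 =
  S0: [121/432, 535/1728, 121/576, 173/864]
  S1: [269/1296, 1799/5184, 425/1728, 517/2592]
  S2: [295/1296, 1735/5184, 409/1728, 521/2592]
  S3: [37/162, 1745/5184, 407/1728, 517/2592]
P^5 =
  S0: [1331/5184, 1667/5184, 383/1728, 1037/5184]
  S1: [3427/15552, 5287/15552, 1243/5184, 3109/15552]
  S2: [3587/15552, 5201/15552, 1217/5184, 3113/15552]
  S3: [3589/15552, 2603/7776, 19/81, 3109/15552]

(P^5)[S1 -> S1] = 5287/15552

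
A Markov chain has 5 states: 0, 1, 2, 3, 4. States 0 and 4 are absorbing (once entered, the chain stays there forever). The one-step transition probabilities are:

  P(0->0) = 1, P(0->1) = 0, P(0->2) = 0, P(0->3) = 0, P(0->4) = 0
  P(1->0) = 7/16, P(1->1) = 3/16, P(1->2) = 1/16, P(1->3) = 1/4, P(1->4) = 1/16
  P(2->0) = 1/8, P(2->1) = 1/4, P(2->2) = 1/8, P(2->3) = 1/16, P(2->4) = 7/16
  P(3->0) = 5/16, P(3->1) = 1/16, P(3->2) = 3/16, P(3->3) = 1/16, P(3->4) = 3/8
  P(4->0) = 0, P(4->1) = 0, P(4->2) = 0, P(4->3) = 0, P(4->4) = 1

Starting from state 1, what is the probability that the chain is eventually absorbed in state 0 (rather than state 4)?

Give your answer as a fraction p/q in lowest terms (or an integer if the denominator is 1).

Answer: 298/421

Derivation:
Let a_i = P(absorbed in 0 | start in state i).
Boundary conditions: a_0 = 1, a_4 = 0.
For each transient state i, a_i = sum_j P(i->j) * a_j:
  a_1 = 7/16*a_0 + 3/16*a_1 + 1/16*a_2 + 1/4*a_3 + 1/16*a_4
  a_2 = 1/8*a_0 + 1/4*a_1 + 1/8*a_2 + 1/16*a_3 + 7/16*a_4
  a_3 = 5/16*a_0 + 1/16*a_1 + 3/16*a_2 + 1/16*a_3 + 3/8*a_4

Substituting a_0 = 1 and a_4 = 0, rearrange to (I - Q) a = r where r[i] = P(i -> 0):
  [13/16, -1/16, -1/4] . (a_1, a_2, a_3) = 7/16
  [-1/4, 7/8, -1/16] . (a_1, a_2, a_3) = 1/8
  [-1/16, -3/16, 15/16] . (a_1, a_2, a_3) = 5/16

Solving yields:
  a_1 = 298/421
  a_2 = 159/421
  a_3 = 192/421

Starting state is 1, so the absorption probability is a_1 = 298/421.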